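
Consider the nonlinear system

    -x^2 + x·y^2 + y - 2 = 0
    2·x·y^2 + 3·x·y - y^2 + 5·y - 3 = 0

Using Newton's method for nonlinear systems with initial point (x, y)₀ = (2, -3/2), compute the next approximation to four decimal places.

(-17.9286, 4.8750)

At (2, -3/2): F = (-3.0000, -12.7500).
Jacobian J = [[-2·x + y^2, 2·x·y + 1], [2·y^2 + 3·y, 4·x·y + 3·x - 2·y + 5]].
At the point, J = [[-1.7500, -5.0000], [0.0000, 2.0000]] (det J = -3.5000).
Solving J·Δ = −F gives Δ = (-19.9286, 6.3750).
Then the next iterate is (x, y)₁ = (-17.9286, 4.8750).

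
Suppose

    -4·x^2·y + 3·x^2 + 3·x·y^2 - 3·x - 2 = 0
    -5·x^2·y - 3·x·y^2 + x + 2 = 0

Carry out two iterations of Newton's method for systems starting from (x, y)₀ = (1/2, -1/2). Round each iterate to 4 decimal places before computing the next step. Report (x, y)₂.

(-0.2156, -1.1749)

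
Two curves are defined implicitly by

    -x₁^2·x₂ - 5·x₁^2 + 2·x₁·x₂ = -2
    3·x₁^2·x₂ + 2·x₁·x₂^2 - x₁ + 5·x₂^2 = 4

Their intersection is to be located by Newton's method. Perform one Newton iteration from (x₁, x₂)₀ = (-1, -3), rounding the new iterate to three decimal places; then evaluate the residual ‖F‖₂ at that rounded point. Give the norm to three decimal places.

At (-1, -3): F = (6.000, 15.000).
Jacobian J = [[-2·x₁·x₂ - 10·x₁ + 2·x₂, -x₁^2 + 2·x₁], [6·x₁·x₂ + 2·x₂^2 - 1, 3·x₁^2 + 4·x₁·x₂ + 10·x₂]].
At the point, J = [[-2.000, -3.000], [35.000, -15.000]] (det J = 135.000).
Solving J·Δ = −F gives Δ = (0.333, 1.778).
Then the next iterate is (x₁, x₂)₁ = (-0.667, -1.222).
Re-evaluating at (-0.667, -1.222): F = (1.94936, 0.51042), so ‖F‖₂ = 2.015.

2.015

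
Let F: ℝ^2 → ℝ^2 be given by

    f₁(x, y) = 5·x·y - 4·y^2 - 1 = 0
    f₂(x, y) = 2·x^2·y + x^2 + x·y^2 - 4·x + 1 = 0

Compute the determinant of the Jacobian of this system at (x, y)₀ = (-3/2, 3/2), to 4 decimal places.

-268.1250

J = [[5·y, 5·x - 8·y], [4·x·y + 2·x + y^2 - 4, 2·x^2 + 2·x·y]].
At the point, J = [[7.5000, -19.5000], [-13.7500, 0.0000]].
det J = -268.1250.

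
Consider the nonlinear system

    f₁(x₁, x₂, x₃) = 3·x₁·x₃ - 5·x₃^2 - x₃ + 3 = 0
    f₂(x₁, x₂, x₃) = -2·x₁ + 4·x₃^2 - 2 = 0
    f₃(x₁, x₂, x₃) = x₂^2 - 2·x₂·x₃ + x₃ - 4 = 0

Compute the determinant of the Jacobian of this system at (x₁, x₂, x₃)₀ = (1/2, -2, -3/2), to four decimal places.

J = [[3·x₃, 0, 3·x₁ - 10·x₃ - 1], [-2, 0, 8·x₃], [0, 2·x₂ - 2·x₃, -2·x₂ + 1]].
At the point, J = [[-4.5000, 0.0000, 15.5000], [-2.0000, 0.0000, -12.0000], [0.0000, -1.0000, 5.0000]].
det J = 85.0000.

85.0000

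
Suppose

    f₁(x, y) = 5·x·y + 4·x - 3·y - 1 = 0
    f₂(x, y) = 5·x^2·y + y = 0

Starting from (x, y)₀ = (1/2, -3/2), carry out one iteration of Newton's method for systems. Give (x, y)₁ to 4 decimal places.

(0.6935, 0.6452)

At (1/2, -3/2): F = (1.7500, -3.3750).
Jacobian J = [[5·y + 4, 5·x - 3], [10·x·y, 5·x^2 + 1]].
At the point, J = [[-3.5000, -0.5000], [-7.5000, 2.2500]] (det J = -11.6250).
Solving J·Δ = −F gives Δ = (0.1935, 2.1452).
Then the next iterate is (x, y)₁ = (0.6935, 0.6452).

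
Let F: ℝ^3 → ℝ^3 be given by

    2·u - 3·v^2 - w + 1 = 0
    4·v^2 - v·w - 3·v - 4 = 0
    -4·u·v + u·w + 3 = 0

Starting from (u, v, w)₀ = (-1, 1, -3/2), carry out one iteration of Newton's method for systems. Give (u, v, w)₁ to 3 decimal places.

(0.729, 1.197, -1.722)

At (-1, 1, -3/2): F = (-2.500, -1.500, 8.500).
Jacobian J = [[2, -6·v, -1], [0, 8·v - w - 3, -v], [-4·v + w, -4·u, u]].
At the point, J = [[2.000, -6.000, -1.000], [0.000, 6.500, -1.000], [-5.500, 4.000, -1.000]] (det J = -73.750).
Solving J·Δ = −F gives Δ = (1.729, 0.197, -0.222).
Then the next iterate is (u, v, w)₁ = (0.729, 1.197, -1.722).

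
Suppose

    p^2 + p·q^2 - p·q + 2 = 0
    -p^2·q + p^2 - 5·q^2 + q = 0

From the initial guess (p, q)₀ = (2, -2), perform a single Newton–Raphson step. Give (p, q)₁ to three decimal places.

At (2, -2): F = (18.000, -10.000).
Jacobian J = [[2·p + q^2 - q, 2·p·q - p], [-2·p·q + 2·p, -p^2 - 10·q + 1]].
At the point, J = [[10.000, -10.000], [12.000, 17.000]] (det J = 290.000).
Solving J·Δ = −F gives Δ = (-0.710, 1.090).
Then the next iterate is (p, q)₁ = (1.290, -0.910).

(1.290, -0.910)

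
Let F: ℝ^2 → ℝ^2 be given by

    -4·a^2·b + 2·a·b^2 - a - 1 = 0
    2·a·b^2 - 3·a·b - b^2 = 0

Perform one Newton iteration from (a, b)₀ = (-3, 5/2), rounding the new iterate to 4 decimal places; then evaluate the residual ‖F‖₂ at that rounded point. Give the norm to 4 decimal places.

At (-3, 5/2): F = (-125.5000, -21.2500).
Jacobian J = [[-8·a·b + 2·b^2 - 1, -4·a^2 + 4·a·b], [2·b^2 - 3·b, 4·a·b - 3·a - 2·b]].
At the point, J = [[71.5000, -66.0000], [5.0000, -26.0000]] (det J = -1529.0000).
Solving J·Δ = −F gives Δ = (1.2168, -0.5833).
Then the next iterate is (a, b)₁ = (-1.7832, 1.9167).
Re-evaluating at (-1.7832, 1.9167): F = (-36.697730, -6.522183), so ‖F‖₂ = 37.2728.

37.2728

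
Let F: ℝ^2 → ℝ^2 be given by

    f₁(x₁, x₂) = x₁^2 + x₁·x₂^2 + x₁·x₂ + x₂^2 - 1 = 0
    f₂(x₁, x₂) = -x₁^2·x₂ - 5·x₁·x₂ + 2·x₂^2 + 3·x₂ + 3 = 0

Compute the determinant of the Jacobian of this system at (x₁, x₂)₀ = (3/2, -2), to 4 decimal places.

62.2500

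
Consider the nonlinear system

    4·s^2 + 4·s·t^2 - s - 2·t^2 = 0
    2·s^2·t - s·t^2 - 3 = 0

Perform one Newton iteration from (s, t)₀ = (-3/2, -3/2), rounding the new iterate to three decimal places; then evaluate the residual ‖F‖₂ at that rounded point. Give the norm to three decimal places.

4.064

At (-3/2, -3/2): F = (-7.500, -6.375).
Jacobian J = [[8·s + 4·t^2 - 1, 8·s·t - 4·t], [4·s·t - t^2, 2·s^2 - 2·s·t]].
At the point, J = [[-4.000, 24.000], [6.750, 0.000]] (det J = -162.000).
Solving J·Δ = −F gives Δ = (0.944, 0.470).
Then the next iterate is (s, t)₁ = (-0.556, -1.030).
Re-evaluating at (-0.556, -1.030): F = (-2.68870, -3.04696), so ‖F‖₂ = 4.064.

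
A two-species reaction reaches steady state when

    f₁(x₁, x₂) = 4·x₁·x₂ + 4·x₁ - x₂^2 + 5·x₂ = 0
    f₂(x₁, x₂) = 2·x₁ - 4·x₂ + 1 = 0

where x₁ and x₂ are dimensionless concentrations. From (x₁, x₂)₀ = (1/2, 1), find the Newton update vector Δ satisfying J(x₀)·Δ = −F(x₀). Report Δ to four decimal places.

(-0.5238, -0.7619)

At (1/2, 1): F = (8.0000, -2.0000).
Jacobian J = [[4·x₂ + 4, 4·x₁ - 2·x₂ + 5], [2, -4]].
At the point, J = [[8.0000, 5.0000], [2.0000, -4.0000]] (det J = -42.0000).
Solving J·Δ = −F gives Δ = (-0.5238, -0.7619).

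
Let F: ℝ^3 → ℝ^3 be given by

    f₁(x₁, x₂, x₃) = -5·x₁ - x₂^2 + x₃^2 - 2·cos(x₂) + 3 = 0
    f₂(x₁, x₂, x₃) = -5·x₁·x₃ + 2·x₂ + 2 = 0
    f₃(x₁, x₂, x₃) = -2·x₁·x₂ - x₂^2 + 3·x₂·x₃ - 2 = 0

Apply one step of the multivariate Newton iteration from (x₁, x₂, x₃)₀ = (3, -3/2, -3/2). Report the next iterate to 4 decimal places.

At (3, -3/2, -3/2): F = (-12.141474, 21.5000, 11.5000).
Jacobian J = [[-5, -2·x₂ + 2·sin(x₂), 2·x₃], [-5·x₃, 2, -5·x₁], [-2·x₂, -2·x₁ - 2·x₂ + 3·x₃, 3·x₂]].
At the point, J = [[-5.0000, 1.005010, -3.0000], [7.5000, 2.0000, -15.0000], [3.0000, -7.5000, -4.5000]] (det J = 782.943637).
Solving J·Δ = −F gives Δ = (-2.4929, 0.3926, 0.2392).
Then the next iterate is (x₁, x₂, x₃)₁ = (0.5071, -1.1074, -1.2608).

(0.5071, -1.1074, -1.2608)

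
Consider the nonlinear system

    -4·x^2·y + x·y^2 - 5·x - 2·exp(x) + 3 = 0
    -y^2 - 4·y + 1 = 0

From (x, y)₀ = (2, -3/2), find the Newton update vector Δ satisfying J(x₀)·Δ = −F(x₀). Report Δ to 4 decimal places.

(15.1081, 4.7500)

At (2, -3/2): F = (6.721888, 4.7500).
Jacobian J = [[-8·x·y + y^2 - 2·exp(x) - 5, -4·x^2 + 2·x·y], [0, -2·y - 4]].
At the point, J = [[6.471888, -22.0000], [0.0000, -1.0000]] (det J = -6.471888).
Solving J·Δ = −F gives Δ = (15.1081, 4.7500).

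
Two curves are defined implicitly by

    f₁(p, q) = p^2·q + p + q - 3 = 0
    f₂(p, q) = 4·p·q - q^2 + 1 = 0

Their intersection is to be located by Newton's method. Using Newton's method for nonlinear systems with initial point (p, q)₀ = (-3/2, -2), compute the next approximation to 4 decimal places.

(-0.8958, 0.0833)

At (-3/2, -2): F = (-11.0000, 9.0000).
Jacobian J = [[2·p·q + 1, p^2 + 1], [4·q, 4·p - 2·q]].
At the point, J = [[7.0000, 3.2500], [-8.0000, -2.0000]] (det J = 12.0000).
Solving J·Δ = −F gives Δ = (0.6042, 2.0833).
Then the next iterate is (p, q)₁ = (-0.8958, 0.0833).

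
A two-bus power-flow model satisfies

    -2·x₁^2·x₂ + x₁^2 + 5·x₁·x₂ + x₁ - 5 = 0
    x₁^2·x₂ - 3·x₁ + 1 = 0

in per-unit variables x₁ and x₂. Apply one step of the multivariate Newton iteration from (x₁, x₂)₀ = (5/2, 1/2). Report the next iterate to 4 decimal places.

(1.4286, 0.9543)

At (5/2, 1/2): F = (3.7500, -3.3750).
Jacobian J = [[-4·x₁·x₂ + 2·x₁ + 5·x₂ + 1, -2·x₁^2 + 5·x₁], [2·x₁·x₂ - 3, x₁^2]].
At the point, J = [[3.5000, 0.0000], [-0.5000, 6.2500]] (det J = 21.8750).
Solving J·Δ = −F gives Δ = (-1.0714, 0.4543).
Then the next iterate is (x₁, x₂)₁ = (1.4286, 0.9543).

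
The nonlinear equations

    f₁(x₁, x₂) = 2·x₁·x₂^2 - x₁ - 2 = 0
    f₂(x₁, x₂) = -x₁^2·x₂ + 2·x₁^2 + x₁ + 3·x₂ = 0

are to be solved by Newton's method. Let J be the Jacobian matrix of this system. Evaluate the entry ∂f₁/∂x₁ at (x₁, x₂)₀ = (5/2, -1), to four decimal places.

∂f₁/∂x₁ = 2·x₂^2 - 1.
At (5/2, -1) this is 1.0000.

1.0000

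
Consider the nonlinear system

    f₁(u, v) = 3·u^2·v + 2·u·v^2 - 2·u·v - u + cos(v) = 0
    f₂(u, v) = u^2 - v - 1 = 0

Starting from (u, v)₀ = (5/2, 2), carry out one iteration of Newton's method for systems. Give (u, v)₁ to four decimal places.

(1.7327, 1.4135)

At (5/2, 2): F = (44.583853, 3.2500).
Jacobian J = [[6·u·v + 2·v^2 - 2·v - 1, 3·u^2 + 4·u·v - 2·u - sin(v)], [2·u, -1]].
At the point, J = [[33.0000, 32.840703], [5.0000, -1.0000]] (det J = -197.203513).
Solving J·Δ = −F gives Δ = (-0.7673, -0.5865).
Then the next iterate is (u, v)₁ = (1.7327, 1.4135).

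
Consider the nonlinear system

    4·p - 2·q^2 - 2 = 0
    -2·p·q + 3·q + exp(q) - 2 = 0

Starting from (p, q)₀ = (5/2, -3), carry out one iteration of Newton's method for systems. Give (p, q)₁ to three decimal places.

At (5/2, -3): F = (-10.000, 4.04979).
Jacobian J = [[4, -4·q], [-2·q, -2·p + exp(q) + 3]].
At the point, J = [[4.000, 12.000], [6.000, -1.95021]] (det J = -79.80085).
Solving J·Δ = −F gives Δ = (-0.365, 0.955).
Then the next iterate is (p, q)₁ = (2.135, -2.045).

(2.135, -2.045)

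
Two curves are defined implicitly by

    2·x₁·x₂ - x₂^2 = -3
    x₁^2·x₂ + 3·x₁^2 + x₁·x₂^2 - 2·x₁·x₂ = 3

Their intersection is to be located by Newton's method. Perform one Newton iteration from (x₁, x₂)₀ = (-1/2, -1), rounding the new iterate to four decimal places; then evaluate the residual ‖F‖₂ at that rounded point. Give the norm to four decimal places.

4.3828

At (-1/2, -1): F = (3.0000, -4.0000).
Jacobian J = [[2·x₂, 2·x₁ - 2·x₂], [2·x₁·x₂ + 6·x₁ + x₂^2 - 2·x₂, x₁^2 + 2·x₁·x₂ - 2·x₁]].
At the point, J = [[-2.0000, 1.0000], [1.0000, 2.2500]] (det J = -5.5000).
Solving J·Δ = −F gives Δ = (1.9545, 0.9091).
Then the next iterate is (x₁, x₂)₁ = (1.4545, -0.0909).
Re-evaluating at (1.4545, -0.0909): F = (2.727309, 3.430852), so ‖F‖₂ = 4.3828.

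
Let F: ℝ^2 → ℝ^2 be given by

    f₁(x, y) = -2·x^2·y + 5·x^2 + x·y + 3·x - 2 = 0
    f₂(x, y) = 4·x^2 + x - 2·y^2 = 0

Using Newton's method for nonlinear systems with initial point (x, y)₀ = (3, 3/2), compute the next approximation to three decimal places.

(1.766, 2.110)

At (3, 3/2): F = (29.500, 34.500).
Jacobian J = [[-4·x·y + 10·x + y + 3, -2·x^2 + x], [8·x + 1, -4·y]].
At the point, J = [[16.500, -15.000], [25.000, -6.000]] (det J = 276.000).
Solving J·Δ = −F gives Δ = (-1.234, 0.610).
Then the next iterate is (x, y)₁ = (1.766, 2.110).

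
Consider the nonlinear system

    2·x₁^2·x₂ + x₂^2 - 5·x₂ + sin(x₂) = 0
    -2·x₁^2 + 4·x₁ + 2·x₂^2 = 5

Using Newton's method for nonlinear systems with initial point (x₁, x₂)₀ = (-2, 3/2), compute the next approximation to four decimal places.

At (-2, 3/2): F = (7.747495, -16.5000).
Jacobian J = [[4·x₁·x₂, 2·x₁^2 + 2·x₂ + cos(x₂) - 5], [-4·x₁ + 4, 4·x₂]].
At the point, J = [[-12.0000, 6.070737], [12.0000, 6.0000]] (det J = -144.848846).
Solving J·Δ = −F gives Δ = (1.0124, 0.7251).
Then the next iterate is (x₁, x₂)₁ = (-0.9876, 2.2251).

(-0.9876, 2.2251)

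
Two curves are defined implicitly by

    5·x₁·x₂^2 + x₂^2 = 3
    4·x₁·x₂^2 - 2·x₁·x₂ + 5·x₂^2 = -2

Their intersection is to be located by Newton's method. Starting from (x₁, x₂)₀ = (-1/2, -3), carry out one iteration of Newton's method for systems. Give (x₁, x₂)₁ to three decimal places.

At (-1/2, -3): F = (-16.500, 26.000).
Jacobian J = [[5·x₂^2, 10·x₁·x₂ + 2·x₂], [4·x₂^2 - 2·x₂, 8·x₁·x₂ - 2·x₁ + 10·x₂]].
At the point, J = [[45.000, 9.000], [42.000, -17.000]] (det J = -1143.000).
Solving J·Δ = −F gives Δ = (0.041, 1.630).
Then the next iterate is (x₁, x₂)₁ = (-0.459, -1.370).

(-0.459, -1.370)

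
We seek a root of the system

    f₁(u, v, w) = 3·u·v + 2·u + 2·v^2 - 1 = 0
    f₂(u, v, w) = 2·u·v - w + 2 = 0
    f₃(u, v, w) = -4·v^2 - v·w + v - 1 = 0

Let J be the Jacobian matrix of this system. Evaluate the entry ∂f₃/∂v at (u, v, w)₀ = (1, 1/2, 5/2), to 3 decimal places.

∂f₃/∂v = -8·v - w + 1.
At (1, 1/2, 5/2) this is -5.500.

-5.500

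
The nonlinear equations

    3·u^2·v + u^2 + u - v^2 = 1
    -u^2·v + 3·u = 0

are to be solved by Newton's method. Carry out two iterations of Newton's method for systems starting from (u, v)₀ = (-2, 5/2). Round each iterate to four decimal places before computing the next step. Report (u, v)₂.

At (-2, 5/2): F = (24.7500, -16.0000).
Jacobian J = [[6·u·v + 2·u + 1, 3·u^2 - 2·v], [-2·u·v + 3, -u^2]].
At the point, J = [[-33.0000, 7.0000], [13.0000, -4.0000]] (det J = 41.0000).
Solving J·Δ = −F gives Δ = (-0.3171, -5.0305).
Then the next iterate is (u, v)₁ = (-2.3171, -2.5305).
Round to (-2.3171, -2.5305) and repeat: F = (-45.109980, 6.634834), J = [[31.546329, 21.167857], [-8.726843, -5.368952]].
Δ = (-6.6252, 12.0045), so (u, v)₂ = (-8.9423, 9.4740).

(-8.9423, 9.4740)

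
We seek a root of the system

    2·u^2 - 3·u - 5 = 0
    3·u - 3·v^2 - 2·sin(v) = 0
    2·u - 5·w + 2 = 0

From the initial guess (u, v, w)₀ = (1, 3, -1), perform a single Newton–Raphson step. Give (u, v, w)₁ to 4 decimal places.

At (1, 3, -1): F = (-6.0000, -24.282240, 9.0000).
Jacobian J = [[4·u - 3, 0, 0], [3, -6·v - 2·cos(v), 0], [2, 0, -5]].
At the point, J = [[1.0000, 0.0000, 0.0000], [3.0000, -16.020015, 0.0000], [2.0000, 0.0000, -5.0000]] (det J = 80.100075).
Solving J·Δ = −F gives Δ = (6.0000, -0.3921, 4.2000).
Then the next iterate is (u, v, w)₁ = (7.0000, 2.6079, 3.2000).

(7.0000, 2.6079, 3.2000)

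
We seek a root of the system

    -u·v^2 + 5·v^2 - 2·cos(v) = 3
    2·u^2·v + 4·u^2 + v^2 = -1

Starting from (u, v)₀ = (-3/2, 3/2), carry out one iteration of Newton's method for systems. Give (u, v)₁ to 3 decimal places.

(-0.758, 1.043)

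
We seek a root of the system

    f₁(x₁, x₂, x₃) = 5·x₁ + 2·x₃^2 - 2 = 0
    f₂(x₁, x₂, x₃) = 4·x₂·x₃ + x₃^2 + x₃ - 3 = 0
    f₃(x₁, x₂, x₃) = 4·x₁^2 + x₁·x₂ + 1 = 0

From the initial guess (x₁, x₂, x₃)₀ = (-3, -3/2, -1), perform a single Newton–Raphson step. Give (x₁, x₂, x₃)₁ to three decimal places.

At (-3, -3/2, -1): F = (-15.000, 3.000, 41.500).
Jacobian J = [[5, 0, 4·x₃], [0, 4·x₃, 4·x₂ + 2·x₃ + 1], [8·x₁ + x₂, x₁, 0]].
At the point, J = [[5.000, 0.000, -4.000], [0.000, -4.000, -7.000], [-25.500, -3.000, 0.000]] (det J = 303.000).
Solving J·Δ = −F gives Δ = (1.033, 5.053, -2.459).
Then the next iterate is (x₁, x₂, x₃)₁ = (-1.967, 3.553, -3.459).

(-1.967, 3.553, -3.459)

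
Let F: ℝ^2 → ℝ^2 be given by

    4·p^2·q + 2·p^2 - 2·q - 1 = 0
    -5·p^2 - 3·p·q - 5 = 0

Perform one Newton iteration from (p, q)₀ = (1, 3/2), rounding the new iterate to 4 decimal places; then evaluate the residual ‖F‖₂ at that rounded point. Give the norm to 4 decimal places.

At (1, 3/2): F = (4.0000, -14.5000).
Jacobian J = [[8·p·q + 4·p, 4·p^2 - 2], [-10·p - 3·q, -3·p]].
At the point, J = [[16.0000, 2.0000], [-14.5000, -3.0000]] (det J = -19.0000).
Solving J·Δ = −F gives Δ = (0.8947, -9.1579).
Then the next iterate is (p, q)₁ = (1.8947, -7.6579).
Re-evaluating at (1.8947, -7.6579): F = (-88.468440, 20.578829), so ‖F‖₂ = 90.8304.

90.8304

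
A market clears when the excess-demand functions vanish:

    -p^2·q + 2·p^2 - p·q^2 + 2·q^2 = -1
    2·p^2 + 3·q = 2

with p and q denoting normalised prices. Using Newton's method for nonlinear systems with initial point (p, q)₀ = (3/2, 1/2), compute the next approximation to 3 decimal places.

(0.618, 0.930)

At (3/2, 1/2): F = (4.500, 4.000).
Jacobian J = [[-2·p·q + 4·p - q^2, -p^2 - 2·p·q + 4·q], [4·p, 3]].
At the point, J = [[4.250, -1.750], [6.000, 3.000]] (det J = 23.250).
Solving J·Δ = −F gives Δ = (-0.882, 0.430).
Then the next iterate is (p, q)₁ = (0.618, 0.930).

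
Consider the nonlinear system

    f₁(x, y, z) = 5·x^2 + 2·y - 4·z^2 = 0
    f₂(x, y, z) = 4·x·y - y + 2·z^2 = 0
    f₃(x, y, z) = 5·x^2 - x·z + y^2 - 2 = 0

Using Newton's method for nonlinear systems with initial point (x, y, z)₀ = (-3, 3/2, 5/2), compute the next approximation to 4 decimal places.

(-1.5450, 0.7837, 1.3958)

At (-3, 3/2, 5/2): F = (23.0000, -7.0000, 52.7500).
Jacobian J = [[10·x, 2, -8·z], [4·y, 4·x - 1, 4·z], [10·x - z, 2·y, -x]].
At the point, J = [[-30.0000, 2.0000, -20.0000], [6.0000, -13.0000, 10.0000], [-32.5000, 3.0000, 3.0000]] (det J = 9474.0000).
Solving J·Δ = −F gives Δ = (1.4550, -0.7163, -1.1042).
Then the next iterate is (x, y, z)₁ = (-1.5450, 0.7837, 1.3958).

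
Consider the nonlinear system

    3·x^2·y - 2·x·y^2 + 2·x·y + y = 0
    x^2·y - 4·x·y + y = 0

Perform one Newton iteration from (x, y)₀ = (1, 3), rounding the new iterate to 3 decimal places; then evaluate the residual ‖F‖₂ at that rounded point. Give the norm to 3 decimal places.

At (1, 3): F = (0.000, -6.000).
Jacobian J = [[6·x·y - 2·y^2 + 2·y, 3·x^2 - 4·x·y + 2·x + 1], [2·x·y - 4·y, x^2 - 4·x + 1]].
At the point, J = [[6.000, -6.000], [-6.000, -2.000]] (det J = -48.000).
Solving J·Δ = −F gives Δ = (-0.750, -0.750).
Then the next iterate is (x, y)₁ = (0.250, 2.250).
Re-evaluating at (0.250, 2.250): F = (1.26562, 0.14062), so ‖F‖₂ = 1.273.

1.273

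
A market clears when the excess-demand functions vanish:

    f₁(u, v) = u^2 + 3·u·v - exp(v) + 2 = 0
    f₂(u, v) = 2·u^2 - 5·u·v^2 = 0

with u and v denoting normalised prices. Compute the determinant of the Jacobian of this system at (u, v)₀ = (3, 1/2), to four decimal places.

-191.5262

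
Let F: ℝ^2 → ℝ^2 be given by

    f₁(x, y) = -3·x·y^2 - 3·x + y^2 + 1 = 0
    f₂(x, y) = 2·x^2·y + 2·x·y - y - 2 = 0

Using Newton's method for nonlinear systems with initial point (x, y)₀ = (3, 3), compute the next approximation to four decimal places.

At (3, 3): F = (-80.0000, 67.0000).
Jacobian J = [[-3·y^2 - 3, -6·x·y + 2·y], [4·x·y + 2·y, 2·x^2 + 2·x - 1]].
At the point, J = [[-30.0000, -48.0000], [42.0000, 23.0000]] (det J = 1326.0000).
Solving J·Δ = −F gives Δ = (-1.0377, -1.0181).
Then the next iterate is (x, y)₁ = (1.9623, 1.9819).

(1.9623, 1.9819)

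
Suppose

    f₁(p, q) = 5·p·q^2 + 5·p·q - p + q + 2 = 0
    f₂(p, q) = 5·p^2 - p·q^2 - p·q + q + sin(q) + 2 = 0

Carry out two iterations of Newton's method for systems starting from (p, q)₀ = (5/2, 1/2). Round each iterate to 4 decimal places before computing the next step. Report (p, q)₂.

(0.3592, 0.0235)

At (5/2, 1/2): F = (9.3750, 32.354426).
Jacobian J = [[5·q^2 + 5·q - 1, 10·p·q + 5·p + 1], [10·p - q^2 - q, -2·p·q - p + cos(q) + 1]].
At the point, J = [[2.7500, 26.0000], [24.2500, -3.122417]] (det J = -639.086648).
Solving J·Δ = −F gives Δ = (-1.3621, -0.2165).
Then the next iterate is (p, q)₁ = (1.1379, 0.2835).
Round to (1.1379, 0.2835) and repeat: F = (3.215851, 8.623249), J = [[0.819361, 9.915446], [11.015128, 0.176993]].
Δ = (-0.7787, -0.2600), so (p, q)₂ = (0.3592, 0.0235).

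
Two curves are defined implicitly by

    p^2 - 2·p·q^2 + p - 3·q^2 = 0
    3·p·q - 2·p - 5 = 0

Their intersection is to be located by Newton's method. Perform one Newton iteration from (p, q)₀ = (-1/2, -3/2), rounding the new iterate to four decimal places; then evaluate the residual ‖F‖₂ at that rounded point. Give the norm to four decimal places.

At (-1/2, -3/2): F = (-4.7500, -1.7500).
Jacobian J = [[2·p - 2·q^2 + 1, -4·p·q - 6·q], [3·q - 2, 3·p]].
At the point, J = [[-4.5000, 6.0000], [-6.5000, -1.5000]] (det J = 45.7500).
Solving J·Δ = −F gives Δ = (-0.3852, 0.5027).
Then the next iterate is (p, q)₁ = (-0.8852, -0.9973).
Re-evaluating at (-0.8852, -0.9973): F = (-1.324590, -0.581170), so ‖F‖₂ = 1.4465.

1.4465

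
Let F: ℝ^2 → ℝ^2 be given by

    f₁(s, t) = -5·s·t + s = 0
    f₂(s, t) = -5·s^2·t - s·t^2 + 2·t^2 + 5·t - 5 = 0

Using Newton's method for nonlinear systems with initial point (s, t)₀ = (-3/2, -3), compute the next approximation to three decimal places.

At (-3/2, -3): F = (-24.000, 45.250).
Jacobian J = [[-5·t + 1, -5·s], [-10·s·t - t^2, -5·s^2 - 2·s·t + 4·t + 5]].
At the point, J = [[16.000, 7.500], [-54.000, -27.250]] (det J = -31.000).
Solving J·Δ = −F gives Δ = (10.149, -18.452).
Then the next iterate is (s, t)₁ = (8.649, -21.452).

(8.649, -21.452)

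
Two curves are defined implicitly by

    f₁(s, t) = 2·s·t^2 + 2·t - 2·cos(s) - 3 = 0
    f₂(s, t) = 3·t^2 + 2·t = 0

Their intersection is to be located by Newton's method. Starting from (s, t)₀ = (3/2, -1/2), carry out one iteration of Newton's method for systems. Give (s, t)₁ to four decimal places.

At (3/2, -1/2): F = (-3.391474, -0.2500).
Jacobian J = [[2·t^2 + 2·sin(s), 4·s·t + 2], [0, 6·t + 2]].
At the point, J = [[2.494990, -1.0000], [0.0000, -1.0000]] (det J = -2.494990).
Solving J·Δ = −F gives Δ = (1.2591, -0.2500).
Then the next iterate is (s, t)₁ = (2.7591, -0.7500).

(2.7591, -0.7500)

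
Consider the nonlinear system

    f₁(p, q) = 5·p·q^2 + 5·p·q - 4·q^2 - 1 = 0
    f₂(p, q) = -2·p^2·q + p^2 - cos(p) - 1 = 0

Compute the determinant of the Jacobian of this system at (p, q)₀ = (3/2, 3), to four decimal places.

129.0714

J = [[5·q^2 + 5·q, 10·p·q + 5·p - 8·q], [-4·p·q + 2·p + sin(p), -2·p^2]].
At the point, J = [[60.0000, 28.5000], [-14.002505, -4.5000]].
det J = 129.0714.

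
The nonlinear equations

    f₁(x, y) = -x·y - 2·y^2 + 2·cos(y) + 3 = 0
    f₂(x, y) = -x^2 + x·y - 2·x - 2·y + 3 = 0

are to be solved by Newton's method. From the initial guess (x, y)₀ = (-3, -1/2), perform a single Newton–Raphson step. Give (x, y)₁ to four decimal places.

At (-3, -1/2): F = (2.755165, 2.5000).
Jacobian J = [[-y, -x - 4·y - 2·sin(y)], [-2·x + y - 2, x - 2]].
At the point, J = [[0.5000, 5.958851], [3.5000, -5.0000]] (det J = -23.355979).
Solving J·Δ = −F gives Δ = (-1.2276, -0.3594).
Then the next iterate is (x, y)₁ = (-4.2276, -0.8594).

(-4.2276, -0.8594)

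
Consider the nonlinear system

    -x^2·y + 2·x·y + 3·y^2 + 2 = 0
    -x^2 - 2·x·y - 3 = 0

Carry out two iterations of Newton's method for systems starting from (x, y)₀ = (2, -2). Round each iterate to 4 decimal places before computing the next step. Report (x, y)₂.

At (2, -2): F = (14.0000, 1.0000).
Jacobian J = [[-2·x·y + 2·y, -x^2 + 2·x + 6·y], [-2·x - 2·y, -2·x]].
At the point, J = [[4.0000, -12.0000], [0.0000, -4.0000]] (det J = -16.0000).
Solving J·Δ = −F gives Δ = (-2.7500, 0.2500).
Then the next iterate is (x, y)₁ = (-0.7500, -1.7500).
Round to (-0.7500, -1.7500) and repeat: F = (14.796875, -6.1875), J = [[-6.1250, -12.5625], [5.0000, 1.5000]].
Δ = (1.0356, 0.6729), so (x, y)₂ = (0.2856, -1.0771).

(0.2856, -1.0771)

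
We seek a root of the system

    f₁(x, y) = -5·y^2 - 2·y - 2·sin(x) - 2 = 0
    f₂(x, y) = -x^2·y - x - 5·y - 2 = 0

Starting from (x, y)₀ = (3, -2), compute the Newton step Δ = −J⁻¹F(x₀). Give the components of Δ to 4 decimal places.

(-0.7002, 1.0927)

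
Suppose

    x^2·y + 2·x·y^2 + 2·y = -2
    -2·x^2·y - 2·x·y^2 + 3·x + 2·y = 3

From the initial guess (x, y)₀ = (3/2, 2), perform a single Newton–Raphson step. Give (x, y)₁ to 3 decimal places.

(2.515, -0.259)

At (3/2, 2): F = (22.500, -15.500).
Jacobian J = [[2·x·y + 2·y^2, x^2 + 4·x·y + 2], [-4·x·y - 2·y^2 + 3, -2·x^2 - 4·x·y + 2]].
At the point, J = [[14.000, 16.250], [-17.000, -14.500]] (det J = 73.250).
Solving J·Δ = −F gives Δ = (1.015, -2.259).
Then the next iterate is (x, y)₁ = (2.515, -0.259).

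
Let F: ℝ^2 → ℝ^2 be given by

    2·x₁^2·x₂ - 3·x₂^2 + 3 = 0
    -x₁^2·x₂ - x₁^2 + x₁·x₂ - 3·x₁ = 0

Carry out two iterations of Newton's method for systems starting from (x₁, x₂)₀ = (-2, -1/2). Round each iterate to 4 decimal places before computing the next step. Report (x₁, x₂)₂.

(-4.0218, 1.8491)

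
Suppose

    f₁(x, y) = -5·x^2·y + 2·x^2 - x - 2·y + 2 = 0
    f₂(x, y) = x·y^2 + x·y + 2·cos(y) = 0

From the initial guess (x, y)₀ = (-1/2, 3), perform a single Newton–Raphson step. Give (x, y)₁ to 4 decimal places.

(-0.5634, 0.6890)

At (-1/2, 3): F = (-6.7500, -7.979985).
Jacobian J = [[-10·x·y + 4·x - 1, -5·x^2 - 2], [y^2 + y, 2·x·y + x - 2·sin(y)]].
At the point, J = [[12.0000, -3.2500], [12.0000, -3.782240]] (det J = -6.386880).
Solving J·Δ = −F gives Δ = (-0.0634, -2.3110).
Then the next iterate is (x, y)₁ = (-0.5634, 0.6890).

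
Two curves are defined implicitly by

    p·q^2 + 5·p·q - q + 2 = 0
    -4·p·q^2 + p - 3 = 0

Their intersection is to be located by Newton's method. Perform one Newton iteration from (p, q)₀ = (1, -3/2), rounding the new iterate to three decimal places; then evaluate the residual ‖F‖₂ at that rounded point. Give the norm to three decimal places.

3.815

At (1, -3/2): F = (-1.750, -11.000).
Jacobian J = [[q^2 + 5·q, 2·p·q + 5·p - 1], [-4·q^2 + 1, -8·p·q]].
At the point, J = [[-5.250, 1.000], [-8.000, 12.000]] (det J = -55.000).
Solving J·Δ = −F gives Δ = (-0.182, 0.795).
Then the next iterate is (p, q)₁ = (0.818, -0.705).
Re-evaluating at (0.818, -0.705): F = (0.22812, -3.80827), so ‖F‖₂ = 3.815.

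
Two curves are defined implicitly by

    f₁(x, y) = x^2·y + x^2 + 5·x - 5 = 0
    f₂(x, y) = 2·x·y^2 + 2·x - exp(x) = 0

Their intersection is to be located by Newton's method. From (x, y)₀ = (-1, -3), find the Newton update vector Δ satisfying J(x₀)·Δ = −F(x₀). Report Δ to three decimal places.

(1.399, -0.592)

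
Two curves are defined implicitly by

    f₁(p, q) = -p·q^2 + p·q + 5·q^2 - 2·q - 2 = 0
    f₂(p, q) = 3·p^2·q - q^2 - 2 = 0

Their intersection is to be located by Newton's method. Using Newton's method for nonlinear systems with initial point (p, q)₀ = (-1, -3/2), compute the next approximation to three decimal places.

(-0.473, -0.832)

At (-1, -3/2): F = (16.000, -8.750).
Jacobian J = [[-q^2 + q, -2·p·q + p + 10·q - 2], [6·p·q, 3·p^2 - 2·q]].
At the point, J = [[-3.750, -21.000], [9.000, 6.000]] (det J = 166.500).
Solving J·Δ = −F gives Δ = (0.527, 0.668).
Then the next iterate is (p, q)₁ = (-0.473, -0.832).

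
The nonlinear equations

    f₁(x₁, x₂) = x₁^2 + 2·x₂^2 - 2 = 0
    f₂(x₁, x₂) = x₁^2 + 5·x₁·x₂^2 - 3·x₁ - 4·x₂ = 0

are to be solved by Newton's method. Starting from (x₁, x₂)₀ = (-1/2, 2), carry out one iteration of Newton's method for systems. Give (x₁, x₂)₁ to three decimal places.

(-0.127, 1.265)

At (-1/2, 2): F = (6.250, -16.250).
Jacobian J = [[2·x₁, 4·x₂], [2·x₁ + 5·x₂^2 - 3, 10·x₁·x₂ - 4]].
At the point, J = [[-1.000, 8.000], [16.000, -14.000]] (det J = -114.000).
Solving J·Δ = −F gives Δ = (0.373, -0.735).
Then the next iterate is (x₁, x₂)₁ = (-0.127, 1.265).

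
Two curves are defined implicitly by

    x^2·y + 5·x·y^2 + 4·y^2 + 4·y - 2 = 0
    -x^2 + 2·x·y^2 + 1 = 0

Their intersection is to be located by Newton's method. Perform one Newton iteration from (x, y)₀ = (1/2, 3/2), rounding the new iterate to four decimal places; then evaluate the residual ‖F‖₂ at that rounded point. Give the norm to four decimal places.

5.3792

At (1/2, 3/2): F = (19.0000, 3.0000).
Jacobian J = [[2·x·y + 5·y^2, x^2 + 10·x·y + 8·y + 4], [-2·x + 2·y^2, 4·x·y]].
At the point, J = [[12.7500, 23.7500], [3.5000, 3.0000]] (det J = -44.8750).
Solving J·Δ = −F gives Δ = (-0.3175, -0.6295).
Then the next iterate is (x, y)₁ = (0.1825, 0.8705).
Re-evaluating at (0.1825, 0.8705): F = (5.233539, 1.243280), so ‖F‖₂ = 5.3792.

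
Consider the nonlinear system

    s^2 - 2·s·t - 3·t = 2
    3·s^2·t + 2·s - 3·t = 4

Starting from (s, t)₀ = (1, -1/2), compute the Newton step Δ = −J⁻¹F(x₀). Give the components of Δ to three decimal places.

(-2.000, -0.900)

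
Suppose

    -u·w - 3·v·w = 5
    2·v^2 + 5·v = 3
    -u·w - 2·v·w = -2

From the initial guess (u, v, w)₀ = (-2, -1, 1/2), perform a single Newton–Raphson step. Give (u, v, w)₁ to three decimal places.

At (-2, -1, 1/2): F = (-2.500, -6.000, 4.000).
Jacobian J = [[-w, -3·w, -u - 3·v], [0, 4·v + 5, 0], [-w, -2·w, -u - 2·v]].
At the point, J = [[-0.500, -1.500, 5.000], [0.000, 1.000, 0.000], [-0.500, -1.000, 4.000]] (det J = 0.500).
Solving J·Δ = −F gives Δ = (72.000, 6.000, 9.500).
Then the next iterate is (u, v, w)₁ = (70.000, 5.000, 10.000).

(70.000, 5.000, 10.000)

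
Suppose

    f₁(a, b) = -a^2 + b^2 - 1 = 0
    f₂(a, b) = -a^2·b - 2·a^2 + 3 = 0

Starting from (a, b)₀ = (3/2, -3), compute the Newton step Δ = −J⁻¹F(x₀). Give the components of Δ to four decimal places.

At (3/2, -3): F = (5.7500, 5.2500).
Jacobian J = [[-2·a, 2·b], [-2·a·b - 4·a, -a^2]].
At the point, J = [[-3.0000, -6.0000], [3.0000, -2.2500]] (det J = 24.7500).
Solving J·Δ = −F gives Δ = (-0.7500, 1.3333).

(-0.7500, 1.3333)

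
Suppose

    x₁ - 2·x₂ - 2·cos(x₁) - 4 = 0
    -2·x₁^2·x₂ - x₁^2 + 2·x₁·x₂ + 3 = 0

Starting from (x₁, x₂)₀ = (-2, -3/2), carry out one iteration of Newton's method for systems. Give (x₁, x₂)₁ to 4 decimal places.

(2.9284, -4.6010)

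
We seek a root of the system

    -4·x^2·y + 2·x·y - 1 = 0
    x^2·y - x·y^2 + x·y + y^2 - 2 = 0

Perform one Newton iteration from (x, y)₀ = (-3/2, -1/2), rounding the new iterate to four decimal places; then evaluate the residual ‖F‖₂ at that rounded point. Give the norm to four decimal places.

1.2928

At (-3/2, -1/2): F = (5.0000, -1.7500).
Jacobian J = [[-8·x·y + 2·y, -4·x^2 + 2·x], [2·x·y - y^2 + y, x^2 - 2·x·y + x + 2·y]].
At the point, J = [[-7.0000, -12.0000], [0.7500, -1.7500]] (det J = 21.2500).
Solving J·Δ = −F gives Δ = (1.4000, -0.4000).
Then the next iterate is (x, y)₁ = (-0.1000, -0.9000).
Re-evaluating at (-0.1000, -0.9000): F = (-0.7840, -1.0280), so ‖F‖₂ = 1.2928.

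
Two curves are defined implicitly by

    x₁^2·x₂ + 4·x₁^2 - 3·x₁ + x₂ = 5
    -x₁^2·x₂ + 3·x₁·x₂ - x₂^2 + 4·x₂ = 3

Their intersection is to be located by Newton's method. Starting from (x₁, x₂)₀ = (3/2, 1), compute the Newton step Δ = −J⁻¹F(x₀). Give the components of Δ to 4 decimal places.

(-0.0858, -0.5294)

At (3/2, 1): F = (2.7500, 2.2500).
Jacobian J = [[2·x₁·x₂ + 8·x₁ - 3, x₁^2 + 1], [-2·x₁·x₂ + 3·x₂, -x₁^2 + 3·x₁ - 2·x₂ + 4]].
At the point, J = [[12.0000, 3.2500], [0.0000, 4.2500]] (det J = 51.0000).
Solving J·Δ = −F gives Δ = (-0.0858, -0.5294).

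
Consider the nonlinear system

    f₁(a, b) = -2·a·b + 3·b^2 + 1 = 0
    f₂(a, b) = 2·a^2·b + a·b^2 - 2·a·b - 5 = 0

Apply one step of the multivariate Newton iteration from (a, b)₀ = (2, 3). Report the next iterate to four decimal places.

At (2, 3): F = (16.0000, 25.0000).
Jacobian J = [[-2·b, -2·a + 6·b], [4·a·b + b^2 - 2·b, 2·a^2 + 2·a·b - 2·a]].
At the point, J = [[-6.0000, 14.0000], [27.0000, 16.0000]] (det J = -474.0000).
Solving J·Δ = −F gives Δ = (-0.1983, -1.2278).
Then the next iterate is (a, b)₁ = (1.8017, 1.7722).

(1.8017, 1.7722)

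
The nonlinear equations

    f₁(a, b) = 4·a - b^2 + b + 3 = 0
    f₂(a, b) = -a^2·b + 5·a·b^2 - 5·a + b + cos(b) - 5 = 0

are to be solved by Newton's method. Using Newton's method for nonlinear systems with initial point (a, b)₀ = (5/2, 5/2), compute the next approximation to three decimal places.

At (5/2, 5/2): F = (9.250, 46.69886).
Jacobian J = [[4, -2·b + 1], [-2·a·b + 5·b^2 - 5, -a^2 + 10·a·b - sin(b) + 1]].
At the point, J = [[4.000, -4.000], [13.750, 56.65153]] (det J = 281.60611).
Solving J·Δ = −F gives Δ = (-2.524, -0.212).
Then the next iterate is (a, b)₁ = (-0.024, 2.288).

(-0.024, 2.288)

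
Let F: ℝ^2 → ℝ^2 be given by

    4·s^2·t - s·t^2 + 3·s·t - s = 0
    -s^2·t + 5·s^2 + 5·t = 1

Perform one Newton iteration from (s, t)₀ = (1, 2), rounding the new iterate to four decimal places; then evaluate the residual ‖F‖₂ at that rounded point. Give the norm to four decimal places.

At (1, 2): F = (9.0000, 12.0000).
Jacobian J = [[8·s·t - t^2 + 3·t - 1, 4·s^2 - 2·s·t + 3·s], [-2·s·t + 10·s, -s^2 + 5]].
At the point, J = [[17.0000, 3.0000], [6.0000, 4.0000]] (det J = 50.0000).
Solving J·Δ = −F gives Δ = (0.0000, -3.0000).
Then the next iterate is (s, t)₁ = (1.0000, -1.0000).
Re-evaluating at (1.0000, -1.0000): F = (-9.0000, 0.0000), so ‖F‖₂ = 9.0000.

9.0000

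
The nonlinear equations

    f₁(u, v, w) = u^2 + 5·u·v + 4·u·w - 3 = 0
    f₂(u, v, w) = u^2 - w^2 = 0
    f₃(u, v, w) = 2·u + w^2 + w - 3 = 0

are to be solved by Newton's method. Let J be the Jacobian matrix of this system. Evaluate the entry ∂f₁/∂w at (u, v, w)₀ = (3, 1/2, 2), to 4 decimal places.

12.0000

∂f₁/∂w = 4·u.
At (3, 1/2, 2) this is 12.0000.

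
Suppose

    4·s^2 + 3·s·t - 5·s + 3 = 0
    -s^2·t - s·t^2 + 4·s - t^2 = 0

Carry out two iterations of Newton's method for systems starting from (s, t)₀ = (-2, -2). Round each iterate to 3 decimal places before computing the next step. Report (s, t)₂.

(0.096, -1.082)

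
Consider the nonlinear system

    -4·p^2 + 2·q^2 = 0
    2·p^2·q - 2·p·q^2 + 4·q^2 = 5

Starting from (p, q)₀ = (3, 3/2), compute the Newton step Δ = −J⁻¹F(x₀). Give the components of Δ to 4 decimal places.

(-1.3089, 0.0142)

At (3, 3/2): F = (-31.5000, 17.5000).
Jacobian J = [[-8·p, 4·q], [4·p·q - 2·q^2, 2·p^2 - 4·p·q + 8·q]].
At the point, J = [[-24.0000, 6.0000], [13.5000, 12.0000]] (det J = -369.0000).
Solving J·Δ = −F gives Δ = (-1.3089, 0.0142).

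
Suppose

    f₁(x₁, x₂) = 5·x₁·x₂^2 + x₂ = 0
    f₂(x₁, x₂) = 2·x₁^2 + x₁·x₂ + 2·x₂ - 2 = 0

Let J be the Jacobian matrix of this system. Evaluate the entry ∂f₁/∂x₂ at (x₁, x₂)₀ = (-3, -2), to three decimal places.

61.000

∂f₁/∂x₂ = 10·x₁·x₂ + 1.
At (-3, -2) this is 61.000.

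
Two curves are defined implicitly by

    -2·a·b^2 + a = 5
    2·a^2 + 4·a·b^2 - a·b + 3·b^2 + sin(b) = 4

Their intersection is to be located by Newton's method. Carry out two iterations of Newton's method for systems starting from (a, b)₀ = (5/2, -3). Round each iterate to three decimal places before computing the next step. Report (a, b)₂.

(-2.657, -3.962)

At (5/2, -3): F = (-47.500, 132.85888).
Jacobian J = [[-2·b^2 + 1, -4·a·b], [4·a + 4·b^2 - b, 8·a·b - a + 6·b + cos(b)]].
At the point, J = [[-17.000, 30.000], [49.000, -81.48999]] (det J = -84.67013).
Solving J·Δ = −F gives Δ = (-1.358, 0.814).
Then the next iterate is (a, b)₁ = (1.142, -2.186).
Round to (1.142, -2.186) and repeat: F = (-14.77231, 36.45250), J = [[-8.55719, 9.98565], [25.86838, -34.80642]].
Δ = (-3.799, -1.776), so (a, b)₂ = (-2.657, -3.962).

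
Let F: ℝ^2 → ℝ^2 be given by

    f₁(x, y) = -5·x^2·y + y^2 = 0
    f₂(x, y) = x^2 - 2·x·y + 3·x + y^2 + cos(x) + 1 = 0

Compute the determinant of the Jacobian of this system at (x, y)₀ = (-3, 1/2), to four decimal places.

-64.7907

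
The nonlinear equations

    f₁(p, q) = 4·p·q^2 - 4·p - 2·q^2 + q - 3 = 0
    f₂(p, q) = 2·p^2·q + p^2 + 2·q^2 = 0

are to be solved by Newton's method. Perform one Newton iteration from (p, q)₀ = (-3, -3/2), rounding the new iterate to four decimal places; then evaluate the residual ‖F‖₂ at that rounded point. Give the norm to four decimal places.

7.3775

At (-3, -3/2): F = (-24.0000, -13.5000).
Jacobian J = [[4·q^2 - 4, 8·p·q - 4·q + 1], [4·p·q + 2·p, 2·p^2 + 4·q]].
At the point, J = [[5.0000, 43.0000], [12.0000, 12.0000]] (det J = -456.0000).
Solving J·Δ = −F gives Δ = (0.6414, 0.4836).
Then the next iterate is (p, q)₁ = (-2.3586, -1.0164).
Re-evaluating at (-2.3586, -1.0164): F = (-6.394524, -3.679322), so ‖F‖₂ = 7.3775.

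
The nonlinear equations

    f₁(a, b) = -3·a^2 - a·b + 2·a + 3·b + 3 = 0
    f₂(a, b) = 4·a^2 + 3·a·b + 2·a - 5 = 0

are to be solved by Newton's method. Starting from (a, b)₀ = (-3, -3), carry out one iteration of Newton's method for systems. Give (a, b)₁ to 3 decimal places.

At (-3, -3): F = (-48.000, 52.000).
Jacobian J = [[-6·a - b + 2, -a + 3], [8·a + 3·b + 2, 3·a]].
At the point, J = [[23.000, 6.000], [-31.000, -9.000]] (det J = -21.000).
Solving J·Δ = −F gives Δ = (5.714, -13.905).
Then the next iterate is (a, b)₁ = (2.714, -16.905).

(2.714, -16.905)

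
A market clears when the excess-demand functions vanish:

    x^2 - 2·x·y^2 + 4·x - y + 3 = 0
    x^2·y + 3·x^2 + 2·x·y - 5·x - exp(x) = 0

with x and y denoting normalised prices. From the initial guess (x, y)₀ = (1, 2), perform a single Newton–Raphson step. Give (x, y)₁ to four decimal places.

(0.8905, 1.8021)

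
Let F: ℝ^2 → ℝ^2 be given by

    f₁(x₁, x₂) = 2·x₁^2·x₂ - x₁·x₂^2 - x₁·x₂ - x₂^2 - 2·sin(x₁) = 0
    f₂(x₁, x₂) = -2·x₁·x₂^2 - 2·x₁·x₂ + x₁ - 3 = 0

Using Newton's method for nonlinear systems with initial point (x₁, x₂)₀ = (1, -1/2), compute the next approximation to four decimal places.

(2.0000, 1.3378)

At (1, -1/2): F = (-2.682942, -1.5000).
Jacobian J = [[4·x₁·x₂ - x₂^2 - x₂ - 2·cos(x₁), 2·x₁^2 - 2·x₁·x₂ - x₁ - 2·x₂], [-2·x₂^2 - 2·x₂ + 1, -4·x₁·x₂ - 2·x₁]].
At the point, J = [[-2.830605, 3.0000], [1.5000, 0.0000]] (det J = -4.5000).
Solving J·Δ = −F gives Δ = (1.0000, 1.8378).
Then the next iterate is (x₁, x₂)₁ = (2.0000, 1.3378).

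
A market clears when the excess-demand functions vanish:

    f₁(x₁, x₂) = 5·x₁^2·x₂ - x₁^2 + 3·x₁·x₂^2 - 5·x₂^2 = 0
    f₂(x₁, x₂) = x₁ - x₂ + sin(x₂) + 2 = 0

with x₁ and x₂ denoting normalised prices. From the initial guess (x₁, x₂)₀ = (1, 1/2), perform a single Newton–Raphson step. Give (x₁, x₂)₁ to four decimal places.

(-1.6194, 3.4409)

At (1, 1/2): F = (1.0000, 2.979426).
Jacobian J = [[10·x₁·x₂ - 2·x₁ + 3·x₂^2, 5·x₁^2 + 6·x₁·x₂ - 10·x₂], [1, cos(x₂) - 1]].
At the point, J = [[3.7500, 3.0000], [1.0000, -0.122417]] (det J = -3.459065).
Solving J·Δ = −F gives Δ = (-2.6194, 2.9409).
Then the next iterate is (x₁, x₂)₁ = (-1.6194, 3.4409).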